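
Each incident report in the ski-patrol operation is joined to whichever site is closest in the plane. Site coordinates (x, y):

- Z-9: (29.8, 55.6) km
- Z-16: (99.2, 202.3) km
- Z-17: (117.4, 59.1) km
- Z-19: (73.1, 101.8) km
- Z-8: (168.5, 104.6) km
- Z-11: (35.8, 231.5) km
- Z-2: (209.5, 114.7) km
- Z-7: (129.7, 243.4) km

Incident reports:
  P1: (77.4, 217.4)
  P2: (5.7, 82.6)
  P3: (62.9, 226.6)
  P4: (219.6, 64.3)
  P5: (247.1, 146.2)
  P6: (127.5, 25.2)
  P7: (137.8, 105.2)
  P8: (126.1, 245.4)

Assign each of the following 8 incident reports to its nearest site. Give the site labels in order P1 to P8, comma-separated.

Z-16, Z-9, Z-11, Z-2, Z-2, Z-17, Z-8, Z-7

P1 → Z-16 (d²=703.25)
P2 → Z-9 (d²=1309.81)
P3 → Z-11 (d²=758.42)
P4 → Z-2 (d²=2642.17)
P5 → Z-2 (d²=2406.01)
P6 → Z-17 (d²=1251.22)
P7 → Z-8 (d²=942.85)
P8 → Z-7 (d²=16.96)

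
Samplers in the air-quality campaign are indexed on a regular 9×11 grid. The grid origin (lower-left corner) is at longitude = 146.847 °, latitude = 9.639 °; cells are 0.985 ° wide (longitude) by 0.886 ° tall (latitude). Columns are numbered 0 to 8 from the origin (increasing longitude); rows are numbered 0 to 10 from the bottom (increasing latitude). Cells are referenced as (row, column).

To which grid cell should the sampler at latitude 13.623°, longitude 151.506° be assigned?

Column index: ⌊(151.506 − 146.847) / 0.985⌋ = ⌊4.730⌋ = 4
Row offset from origin: ⌊(13.623 − 9.639) / 0.886⌋ = ⌊4.497⌋ = 4 → row 4

(4, 4)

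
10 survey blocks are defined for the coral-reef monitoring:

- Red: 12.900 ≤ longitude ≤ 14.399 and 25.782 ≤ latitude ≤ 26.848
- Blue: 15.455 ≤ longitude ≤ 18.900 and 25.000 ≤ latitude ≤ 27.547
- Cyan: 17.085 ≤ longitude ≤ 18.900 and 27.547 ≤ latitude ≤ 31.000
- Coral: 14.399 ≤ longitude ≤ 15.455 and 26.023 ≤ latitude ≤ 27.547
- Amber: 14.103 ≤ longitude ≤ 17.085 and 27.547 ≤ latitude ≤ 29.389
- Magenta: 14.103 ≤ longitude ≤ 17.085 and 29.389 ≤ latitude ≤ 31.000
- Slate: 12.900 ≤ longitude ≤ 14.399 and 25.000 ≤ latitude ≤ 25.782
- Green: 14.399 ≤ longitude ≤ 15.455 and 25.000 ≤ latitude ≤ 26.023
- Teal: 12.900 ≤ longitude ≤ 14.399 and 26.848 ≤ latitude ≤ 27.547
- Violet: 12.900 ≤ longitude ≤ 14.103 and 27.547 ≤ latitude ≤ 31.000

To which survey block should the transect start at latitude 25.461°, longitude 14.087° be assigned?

The point has longitude = 14.087 and latitude = 25.461.
Only Slate satisfies 12.900 ≤ longitude ≤ 14.399 and 25.000 ≤ latitude ≤ 25.782.

Slate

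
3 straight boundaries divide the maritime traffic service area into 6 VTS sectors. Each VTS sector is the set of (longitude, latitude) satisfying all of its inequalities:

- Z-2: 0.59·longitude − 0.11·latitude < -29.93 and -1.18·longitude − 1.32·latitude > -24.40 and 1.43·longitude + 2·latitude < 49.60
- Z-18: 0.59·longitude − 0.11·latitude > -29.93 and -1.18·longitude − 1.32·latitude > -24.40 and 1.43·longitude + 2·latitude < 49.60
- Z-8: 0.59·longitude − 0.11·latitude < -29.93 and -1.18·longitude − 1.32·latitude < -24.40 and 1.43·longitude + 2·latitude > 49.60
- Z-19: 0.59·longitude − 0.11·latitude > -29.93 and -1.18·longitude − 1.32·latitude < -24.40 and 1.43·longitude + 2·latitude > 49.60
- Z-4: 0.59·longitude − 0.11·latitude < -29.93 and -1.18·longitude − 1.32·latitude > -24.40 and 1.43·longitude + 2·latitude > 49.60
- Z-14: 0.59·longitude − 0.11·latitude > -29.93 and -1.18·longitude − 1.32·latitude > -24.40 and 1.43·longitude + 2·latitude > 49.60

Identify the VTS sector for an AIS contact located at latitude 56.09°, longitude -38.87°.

0.59·-38.87 − 0.11·56.09 = -29.103, which is > -29.93
-1.18·-38.87 − 1.32·56.09 = -28.172, which is < -24.40
1.43·-38.87 + 2·56.09 = 56.596, which is > 49.60
This sign pattern matches Z-19.

Z-19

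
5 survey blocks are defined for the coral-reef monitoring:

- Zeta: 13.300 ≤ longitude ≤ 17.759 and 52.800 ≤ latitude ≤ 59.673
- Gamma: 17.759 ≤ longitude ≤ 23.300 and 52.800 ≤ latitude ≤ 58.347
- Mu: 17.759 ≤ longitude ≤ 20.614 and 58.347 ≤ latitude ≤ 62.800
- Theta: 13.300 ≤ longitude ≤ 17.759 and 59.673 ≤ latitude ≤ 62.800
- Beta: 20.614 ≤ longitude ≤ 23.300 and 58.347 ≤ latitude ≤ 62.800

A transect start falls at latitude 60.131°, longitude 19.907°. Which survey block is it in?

Mu

The point has longitude = 19.907 and latitude = 60.131.
Only Mu satisfies 17.759 ≤ longitude ≤ 20.614 and 58.347 ≤ latitude ≤ 62.800.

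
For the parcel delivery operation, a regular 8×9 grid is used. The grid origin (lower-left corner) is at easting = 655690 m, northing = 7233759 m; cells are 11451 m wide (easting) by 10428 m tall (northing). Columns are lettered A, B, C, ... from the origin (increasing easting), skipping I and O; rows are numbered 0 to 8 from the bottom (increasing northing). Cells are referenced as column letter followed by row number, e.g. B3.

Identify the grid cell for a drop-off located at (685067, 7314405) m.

Column index: ⌊(685067 − 655690) / 11451⌋ = ⌊2.565⌋ = 2 → column C
Row offset from origin: ⌊(7314405 − 7233759) / 10428⌋ = ⌊7.734⌋ = 7 → row 7

C7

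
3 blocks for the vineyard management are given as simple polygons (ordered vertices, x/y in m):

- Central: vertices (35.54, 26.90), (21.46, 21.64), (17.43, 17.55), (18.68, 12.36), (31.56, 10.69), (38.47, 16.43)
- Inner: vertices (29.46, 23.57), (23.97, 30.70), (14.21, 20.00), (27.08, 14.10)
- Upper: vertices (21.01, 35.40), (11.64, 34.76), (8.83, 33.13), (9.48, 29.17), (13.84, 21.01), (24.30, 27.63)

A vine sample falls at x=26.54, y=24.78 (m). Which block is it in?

Inner

Cast a ray rightward from (26.54, 24.78). For each polygon, the edges (by vertex number in listed order) whose endpoints lie on opposite sides of y = 24.78, where each meets that height, and whether that is right or left of the point:
Central: 1–2 at x≈29.865 (right), 6–1 at x≈36.133 (right) → 2 crossings.
Inner: 1–2 at x≈28.528 (right), 2–3 at x≈18.570 (left) → 1 crossing.
Upper: 4–5 at x≈11.826 (left), 5–6 at x≈19.797 (left) → 0 crossings.
Only Inner has an odd count, so the point is inside Inner.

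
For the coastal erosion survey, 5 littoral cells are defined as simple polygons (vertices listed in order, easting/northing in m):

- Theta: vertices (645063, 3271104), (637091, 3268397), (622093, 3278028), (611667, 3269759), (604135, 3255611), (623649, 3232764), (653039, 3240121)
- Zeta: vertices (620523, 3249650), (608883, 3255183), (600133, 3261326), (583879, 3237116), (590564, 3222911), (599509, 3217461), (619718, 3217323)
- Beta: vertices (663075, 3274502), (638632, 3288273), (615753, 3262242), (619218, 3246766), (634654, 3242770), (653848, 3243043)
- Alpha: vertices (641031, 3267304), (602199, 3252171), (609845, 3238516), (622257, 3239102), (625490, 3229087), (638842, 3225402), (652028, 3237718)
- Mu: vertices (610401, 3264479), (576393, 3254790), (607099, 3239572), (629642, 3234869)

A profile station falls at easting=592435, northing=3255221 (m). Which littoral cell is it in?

Mu

Cast a ray rightward from (592435, 3255221). For each polygon, the edges (by vertex number in listed order) whose endpoints lie on opposite sides of northing = 3255221, where each meets that height, and whether that is right or left of the point:
Theta: 5–6 at easting≈604468.1 (right), 7–1 at easting≈649151.8 (right) → 2 crossings.
Zeta: 2–3 at easting≈608828.9 (right), 3–4 at easting≈596034.3 (right) → 2 crossings.
Beta: 3–4 at easting≈617325.0 (right), 6–1 at easting≈657419.8 (right) → 2 crossings.
Alpha: 1–2 at easting≈610025.4 (right), 7–1 at easting≈645522.2 (right) → 2 crossings.
Mu: 1–2 at easting≈577905.8 (left), 4–1 at easting≈616417.0 (right) → 1 crossing.
Only Mu has an odd count, so the point is inside Mu.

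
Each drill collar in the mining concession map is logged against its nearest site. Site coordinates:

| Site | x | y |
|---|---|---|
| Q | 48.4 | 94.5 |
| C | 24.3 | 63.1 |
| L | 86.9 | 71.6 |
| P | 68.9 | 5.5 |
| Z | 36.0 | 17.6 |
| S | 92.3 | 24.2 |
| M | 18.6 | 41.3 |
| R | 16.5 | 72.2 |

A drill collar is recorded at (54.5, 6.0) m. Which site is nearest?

P

Squared distances to each site:
Q: 7869.460; C: 4172.450; L: 5353.120; P: 207.610; Z: 476.810; S: 1760.080; M: 2534.900; R: 5826.440.
Minimum at P.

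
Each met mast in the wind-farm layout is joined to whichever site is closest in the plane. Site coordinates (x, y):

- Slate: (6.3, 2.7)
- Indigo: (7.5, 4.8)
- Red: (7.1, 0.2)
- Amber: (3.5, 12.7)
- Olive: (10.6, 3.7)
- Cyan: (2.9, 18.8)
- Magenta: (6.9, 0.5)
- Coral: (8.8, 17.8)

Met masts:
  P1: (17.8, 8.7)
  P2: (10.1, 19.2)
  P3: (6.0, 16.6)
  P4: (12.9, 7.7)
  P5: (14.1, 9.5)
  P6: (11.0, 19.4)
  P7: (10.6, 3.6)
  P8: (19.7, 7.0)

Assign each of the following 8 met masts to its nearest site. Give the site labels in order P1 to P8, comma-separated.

Olive, Coral, Coral, Olive, Olive, Coral, Olive, Olive

P1 → Olive (d²=76.84)
P2 → Coral (d²=3.65)
P3 → Coral (d²=9.28)
P4 → Olive (d²=21.29)
P5 → Olive (d²=45.89)
P6 → Coral (d²=7.40)
P7 → Olive (d²=0.01)
P8 → Olive (d²=93.70)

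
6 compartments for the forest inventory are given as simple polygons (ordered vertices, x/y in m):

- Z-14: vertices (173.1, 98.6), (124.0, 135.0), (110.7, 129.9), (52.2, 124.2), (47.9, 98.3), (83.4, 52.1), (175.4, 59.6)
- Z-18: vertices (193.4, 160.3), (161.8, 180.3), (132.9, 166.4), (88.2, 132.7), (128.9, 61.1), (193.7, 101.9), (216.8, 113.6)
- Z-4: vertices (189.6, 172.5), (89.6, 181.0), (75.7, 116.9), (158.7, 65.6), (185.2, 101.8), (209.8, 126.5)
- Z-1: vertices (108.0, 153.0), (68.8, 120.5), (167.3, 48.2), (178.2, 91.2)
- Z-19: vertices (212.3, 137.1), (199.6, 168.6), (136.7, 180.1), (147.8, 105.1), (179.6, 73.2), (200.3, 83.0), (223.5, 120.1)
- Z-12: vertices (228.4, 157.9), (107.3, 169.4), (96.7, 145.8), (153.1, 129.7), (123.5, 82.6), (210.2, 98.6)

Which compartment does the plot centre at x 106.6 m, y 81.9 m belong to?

Cast a ray rightward from (106.6, 81.9). For each polygon, the edges (by vertex number in listed order) whose endpoints lie on opposite sides of y = 81.9, where each meets that height, and whether that is right or left of the point:
Z-14: 5–6 at x≈60.50 (left), 7–1 at x≈174.08 (right) → 1 crossing.
Z-18: 4–5 at x≈117.08 (right), 5–6 at x≈161.94 (right) → 2 crossings.
Z-4: 3–4 at x≈132.33 (right), 4–5 at x≈170.63 (right) → 2 crossings.
Z-1: 2–3 at x≈121.39 (right), 3–4 at x≈175.84 (right) → 2 crossings.
Z-19: 4–5 at x≈170.93 (right), 5–6 at x≈197.98 (right) → 2 crossings.
Z-12: no edge straddles that height → 0 crossings.
Only Z-14 has an odd count, so the point is inside Z-14.

Z-14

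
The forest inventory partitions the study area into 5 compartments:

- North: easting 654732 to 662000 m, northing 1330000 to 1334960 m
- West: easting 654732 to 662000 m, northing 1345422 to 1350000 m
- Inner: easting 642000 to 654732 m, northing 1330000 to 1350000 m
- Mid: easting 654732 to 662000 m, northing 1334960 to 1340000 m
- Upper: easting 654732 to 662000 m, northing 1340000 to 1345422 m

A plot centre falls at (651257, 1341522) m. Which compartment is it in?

Inner

The point has easting = 651257 and northing = 1341522.
Only Inner satisfies 642000 ≤ easting ≤ 654732 and 1330000 ≤ northing ≤ 1350000.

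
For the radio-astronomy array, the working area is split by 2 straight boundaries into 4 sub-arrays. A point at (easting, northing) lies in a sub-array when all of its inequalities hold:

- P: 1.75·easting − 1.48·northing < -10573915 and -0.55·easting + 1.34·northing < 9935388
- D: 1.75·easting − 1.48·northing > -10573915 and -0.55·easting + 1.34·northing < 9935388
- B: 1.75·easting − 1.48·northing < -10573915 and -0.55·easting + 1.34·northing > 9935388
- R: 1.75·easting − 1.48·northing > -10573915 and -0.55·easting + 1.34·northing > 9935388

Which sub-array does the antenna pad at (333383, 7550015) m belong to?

P

1.75·333383 − 1.48·7550015 = -10590601.950, which is < -10573915
-0.55·333383 + 1.34·7550015 = 9933659.450, which is < 9935388
This sign pattern matches P.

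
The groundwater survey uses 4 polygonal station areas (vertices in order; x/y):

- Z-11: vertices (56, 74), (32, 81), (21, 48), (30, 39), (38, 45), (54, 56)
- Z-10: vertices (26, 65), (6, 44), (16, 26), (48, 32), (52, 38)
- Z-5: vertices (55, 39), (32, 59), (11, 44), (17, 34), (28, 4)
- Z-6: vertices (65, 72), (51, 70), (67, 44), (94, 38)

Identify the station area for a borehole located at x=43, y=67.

Cast a ray rightward from (43, 67). For each polygon, the edges (by vertex number in listed order) whose endpoints lie on opposite sides of y = 67, where each meets that height, and whether that is right or left of the point:
Z-11: 2–3 at x≈27.3 (left), 6–1 at x≈55.2 (right) → 1 crossing.
Z-10: no edge straddles that height → 0 crossings.
Z-5: no edge straddles that height → 0 crossings.
Z-6: 2–3 at x≈52.8 (right), 4–1 at x≈69.3 (right) → 2 crossings.
Only Z-11 has an odd count, so the point is inside Z-11.

Z-11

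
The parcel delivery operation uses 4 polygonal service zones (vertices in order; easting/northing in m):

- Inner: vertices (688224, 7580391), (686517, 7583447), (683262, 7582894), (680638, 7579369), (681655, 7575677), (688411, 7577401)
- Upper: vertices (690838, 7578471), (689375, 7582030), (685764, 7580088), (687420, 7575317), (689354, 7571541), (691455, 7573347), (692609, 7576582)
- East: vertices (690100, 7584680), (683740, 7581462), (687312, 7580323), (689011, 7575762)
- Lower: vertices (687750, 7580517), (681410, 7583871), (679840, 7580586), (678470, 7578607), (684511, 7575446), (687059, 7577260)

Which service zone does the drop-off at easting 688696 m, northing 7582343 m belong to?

East

Cast a ray rightward from (688696, 7582343). For each polygon, the edges (by vertex number in listed order) whose endpoints lie on opposite sides of northing = 7582343, where each meets that height, and whether that is right or left of the point:
Inner: 1–2 at easting≈687133.7 (left), 3–4 at easting≈682851.8 (left) → 0 crossings.
Upper: no edge straddles that height → 0 crossings.
East: 1–2 at easting≈685481.2 (left), 4–1 at easting≈689814.6 (right) → 1 crossing.
Lower: 1–2 at easting≈684298.3 (left), 2–3 at easting≈680679.7 (left) → 0 crossings.
Only East has an odd count, so the point is inside East.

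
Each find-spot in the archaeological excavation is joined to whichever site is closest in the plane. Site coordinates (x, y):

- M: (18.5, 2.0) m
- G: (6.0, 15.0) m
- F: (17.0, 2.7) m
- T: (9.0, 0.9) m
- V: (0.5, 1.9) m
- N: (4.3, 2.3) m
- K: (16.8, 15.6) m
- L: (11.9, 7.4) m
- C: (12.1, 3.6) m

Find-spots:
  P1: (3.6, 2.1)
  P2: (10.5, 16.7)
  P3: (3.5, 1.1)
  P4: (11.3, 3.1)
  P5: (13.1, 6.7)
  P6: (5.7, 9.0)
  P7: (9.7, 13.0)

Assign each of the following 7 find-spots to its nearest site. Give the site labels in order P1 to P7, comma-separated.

N, G, N, C, L, G, G

P1 → N (d²=0.53)
P2 → G (d²=23.14)
P3 → N (d²=2.08)
P4 → C (d²=0.89)
P5 → L (d²=1.93)
P6 → G (d²=36.09)
P7 → G (d²=17.69)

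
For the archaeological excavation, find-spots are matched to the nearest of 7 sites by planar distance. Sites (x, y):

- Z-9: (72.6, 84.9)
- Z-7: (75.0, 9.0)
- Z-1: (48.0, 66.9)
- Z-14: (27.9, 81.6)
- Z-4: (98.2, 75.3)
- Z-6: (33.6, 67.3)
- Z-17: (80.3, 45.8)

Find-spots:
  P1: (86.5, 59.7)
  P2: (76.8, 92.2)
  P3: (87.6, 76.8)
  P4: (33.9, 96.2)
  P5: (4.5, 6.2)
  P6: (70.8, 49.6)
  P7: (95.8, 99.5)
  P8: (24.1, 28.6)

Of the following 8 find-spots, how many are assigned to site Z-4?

P1 → Z-17
P2 → Z-9
P3 → Z-4
P4 → Z-14
P5 → Z-6
P6 → Z-17
P7 → Z-4
P8 → Z-6
2 of the 8 go to Z-4.

2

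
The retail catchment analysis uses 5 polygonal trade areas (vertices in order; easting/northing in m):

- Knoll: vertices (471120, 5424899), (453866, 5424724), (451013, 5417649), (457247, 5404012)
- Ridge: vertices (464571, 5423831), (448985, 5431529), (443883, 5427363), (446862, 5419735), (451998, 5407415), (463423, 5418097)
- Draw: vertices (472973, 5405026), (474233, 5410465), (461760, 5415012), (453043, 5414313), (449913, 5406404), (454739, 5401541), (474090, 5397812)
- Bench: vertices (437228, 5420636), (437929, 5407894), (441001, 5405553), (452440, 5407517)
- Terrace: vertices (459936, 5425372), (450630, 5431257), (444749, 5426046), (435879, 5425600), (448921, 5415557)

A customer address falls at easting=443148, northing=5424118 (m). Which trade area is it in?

Terrace

Cast a ray rightward from (443148, 5424118). For each polygon, the edges (by vertex number in listed order) whose endpoints lie on opposite sides of northing = 5424118, where each meets that height, and whether that is right or left of the point:
Knoll: 2–3 at easting≈453621.6 (right), 4–1 at easting≈470601.3 (right) → 2 crossings.
Ridge: 1–2 at easting≈463989.9 (right), 3–4 at easting≈445150.3 (right) → 2 crossings.
Draw: no edge straddles that height → 0 crossings.
Bench: no edge straddles that height → 0 crossings.
Terrace: 4–5 at easting≈437803.5 (left), 5–1 at easting≈458528.7 (right) → 1 crossing.
Only Terrace has an odd count, so the point is inside Terrace.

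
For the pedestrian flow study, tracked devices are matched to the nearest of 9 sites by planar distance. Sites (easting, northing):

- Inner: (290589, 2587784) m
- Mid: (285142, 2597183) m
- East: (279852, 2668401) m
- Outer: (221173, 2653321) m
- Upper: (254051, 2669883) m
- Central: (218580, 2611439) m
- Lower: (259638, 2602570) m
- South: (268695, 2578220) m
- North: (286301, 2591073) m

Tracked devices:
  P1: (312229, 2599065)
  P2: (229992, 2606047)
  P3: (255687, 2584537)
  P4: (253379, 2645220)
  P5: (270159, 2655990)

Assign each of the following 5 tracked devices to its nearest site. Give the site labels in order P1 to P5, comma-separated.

P1 → Inner (d²=595550561.00)
P2 → Central (d²=159307408.00)
P3 → South (d²=209112553.00)
P4 → Upper (d²=608715153.00)
P5 → East (d²=247987170.00)

Inner, Central, South, Upper, East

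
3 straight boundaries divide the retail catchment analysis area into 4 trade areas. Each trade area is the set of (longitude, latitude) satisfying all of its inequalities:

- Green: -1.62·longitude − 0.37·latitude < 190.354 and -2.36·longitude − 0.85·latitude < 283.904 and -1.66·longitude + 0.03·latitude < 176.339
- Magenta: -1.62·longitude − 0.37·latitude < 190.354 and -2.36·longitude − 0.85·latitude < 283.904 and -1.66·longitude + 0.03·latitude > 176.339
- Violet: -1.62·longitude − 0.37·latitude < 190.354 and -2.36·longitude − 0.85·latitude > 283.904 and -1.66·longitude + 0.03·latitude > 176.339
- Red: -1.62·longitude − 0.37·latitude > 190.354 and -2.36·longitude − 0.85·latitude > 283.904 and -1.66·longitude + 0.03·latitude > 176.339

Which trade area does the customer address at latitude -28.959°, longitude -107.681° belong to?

Magenta

-1.62·-107.681 − 0.37·-28.959 = 185.158, which is < 190.354
-2.36·-107.681 − 0.85·-28.959 = 278.742, which is < 283.904
-1.66·-107.681 + 0.03·-28.959 = 177.882, which is > 176.339
This sign pattern matches Magenta.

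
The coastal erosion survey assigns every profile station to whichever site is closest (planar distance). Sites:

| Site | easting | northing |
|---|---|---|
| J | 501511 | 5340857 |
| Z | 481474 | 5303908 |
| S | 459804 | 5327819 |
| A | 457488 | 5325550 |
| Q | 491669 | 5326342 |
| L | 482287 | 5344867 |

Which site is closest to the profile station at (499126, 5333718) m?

Squared distances to each site:
J: 56653546.000; Z: 1200229204.000; S: 1581017885.000; A: 1800439268.000; Q: 110012225.000; L: 407852122.000.
Minimum at J.

J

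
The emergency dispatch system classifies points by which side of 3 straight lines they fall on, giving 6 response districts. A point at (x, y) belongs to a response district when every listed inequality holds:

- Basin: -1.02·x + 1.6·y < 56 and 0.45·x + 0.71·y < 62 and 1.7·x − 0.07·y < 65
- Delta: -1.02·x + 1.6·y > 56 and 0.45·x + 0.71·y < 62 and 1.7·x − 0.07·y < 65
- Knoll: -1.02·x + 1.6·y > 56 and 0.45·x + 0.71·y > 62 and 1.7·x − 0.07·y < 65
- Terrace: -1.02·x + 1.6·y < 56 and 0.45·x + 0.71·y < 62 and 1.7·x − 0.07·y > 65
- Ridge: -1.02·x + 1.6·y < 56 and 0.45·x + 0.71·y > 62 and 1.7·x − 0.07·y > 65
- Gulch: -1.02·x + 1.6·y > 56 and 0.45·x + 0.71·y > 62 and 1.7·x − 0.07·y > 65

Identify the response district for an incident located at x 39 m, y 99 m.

-1.02·39 + 1.6·99 = 118.620, which is > 56
0.45·39 + 0.71·99 = 87.840, which is > 62
1.7·39 − 0.07·99 = 59.370, which is < 65
This sign pattern matches Knoll.

Knoll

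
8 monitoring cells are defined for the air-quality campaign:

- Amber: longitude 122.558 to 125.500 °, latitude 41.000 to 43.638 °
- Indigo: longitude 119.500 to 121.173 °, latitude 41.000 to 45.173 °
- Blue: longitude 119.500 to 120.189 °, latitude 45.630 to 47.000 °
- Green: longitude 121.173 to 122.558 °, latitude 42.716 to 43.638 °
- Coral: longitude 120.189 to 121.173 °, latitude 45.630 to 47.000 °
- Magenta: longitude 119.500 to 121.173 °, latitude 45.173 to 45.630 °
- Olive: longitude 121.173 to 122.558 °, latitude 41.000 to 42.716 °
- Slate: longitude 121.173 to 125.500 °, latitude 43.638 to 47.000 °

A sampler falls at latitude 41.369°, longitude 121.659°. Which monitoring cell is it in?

Olive

The point has longitude = 121.659 and latitude = 41.369.
Only Olive satisfies 121.173 ≤ longitude ≤ 122.558 and 41.000 ≤ latitude ≤ 42.716.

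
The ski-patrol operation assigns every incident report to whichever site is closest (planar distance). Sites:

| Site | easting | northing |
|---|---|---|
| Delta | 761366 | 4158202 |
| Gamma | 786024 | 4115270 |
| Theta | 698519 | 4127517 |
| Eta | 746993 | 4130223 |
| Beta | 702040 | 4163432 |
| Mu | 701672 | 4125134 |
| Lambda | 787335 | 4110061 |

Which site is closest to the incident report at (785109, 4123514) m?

Squared distances to each site:
Delta: 1766987393.000; Gamma: 68800761.000; Theta: 7513852109.000; Eta: 1497840137.000; Beta: 8493905485.000; Mu: 6964357369.000; Lambda: 185938285.000.
Minimum at Gamma.

Gamma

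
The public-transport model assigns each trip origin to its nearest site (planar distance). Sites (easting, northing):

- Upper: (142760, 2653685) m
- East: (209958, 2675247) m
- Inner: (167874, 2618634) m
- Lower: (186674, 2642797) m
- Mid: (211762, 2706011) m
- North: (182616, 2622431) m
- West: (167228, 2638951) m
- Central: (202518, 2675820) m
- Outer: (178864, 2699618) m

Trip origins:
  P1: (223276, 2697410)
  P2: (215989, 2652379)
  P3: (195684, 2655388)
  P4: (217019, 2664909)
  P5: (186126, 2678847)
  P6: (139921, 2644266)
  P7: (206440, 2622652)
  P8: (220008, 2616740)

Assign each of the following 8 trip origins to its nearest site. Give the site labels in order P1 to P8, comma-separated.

Mid, East, Lower, East, Central, Upper, North, North

P1 → Mid (d²=206549397.00)
P2 → East (d²=559318385.00)
P3 → Lower (d²=239713381.00)
P4 → East (d²=156731965.00)
P5 → Central (d²=277860393.00)
P6 → Upper (d²=96777482.00)
P7 → North (d²=567631817.00)
P8 → North (d²=1430549145.00)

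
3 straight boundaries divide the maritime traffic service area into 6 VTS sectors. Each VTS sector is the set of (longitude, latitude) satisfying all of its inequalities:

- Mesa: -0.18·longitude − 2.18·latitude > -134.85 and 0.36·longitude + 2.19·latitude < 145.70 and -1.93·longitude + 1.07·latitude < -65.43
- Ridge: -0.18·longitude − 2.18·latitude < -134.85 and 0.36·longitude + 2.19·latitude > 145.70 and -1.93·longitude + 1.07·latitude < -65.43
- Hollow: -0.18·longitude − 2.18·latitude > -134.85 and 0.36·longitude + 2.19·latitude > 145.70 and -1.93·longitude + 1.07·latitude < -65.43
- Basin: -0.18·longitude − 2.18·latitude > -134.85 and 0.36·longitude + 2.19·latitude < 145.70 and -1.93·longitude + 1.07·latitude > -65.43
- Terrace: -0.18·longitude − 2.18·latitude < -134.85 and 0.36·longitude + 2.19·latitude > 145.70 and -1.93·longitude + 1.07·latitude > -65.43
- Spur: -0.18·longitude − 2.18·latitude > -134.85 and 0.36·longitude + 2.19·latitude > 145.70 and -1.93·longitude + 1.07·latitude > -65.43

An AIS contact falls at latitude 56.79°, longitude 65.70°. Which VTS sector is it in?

-0.18·65.70 − 2.18·56.79 = -135.628, which is < -134.85
0.36·65.70 + 2.19·56.79 = 148.022, which is > 145.70
-1.93·65.70 + 1.07·56.79 = -66.036, which is < -65.43
This sign pattern matches Ridge.

Ridge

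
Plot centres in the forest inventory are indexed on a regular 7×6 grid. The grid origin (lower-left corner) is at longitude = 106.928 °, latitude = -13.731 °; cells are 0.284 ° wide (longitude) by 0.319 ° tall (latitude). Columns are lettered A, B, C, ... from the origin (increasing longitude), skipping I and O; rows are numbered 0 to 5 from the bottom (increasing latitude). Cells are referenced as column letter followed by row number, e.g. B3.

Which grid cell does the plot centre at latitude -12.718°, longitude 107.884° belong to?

Column index: ⌊(107.884 − 106.928) / 0.284⌋ = ⌊3.366⌋ = 3 → column D
Row offset from origin: ⌊(-12.718 − -13.731) / 0.319⌋ = ⌊3.176⌋ = 3 → row 3

D3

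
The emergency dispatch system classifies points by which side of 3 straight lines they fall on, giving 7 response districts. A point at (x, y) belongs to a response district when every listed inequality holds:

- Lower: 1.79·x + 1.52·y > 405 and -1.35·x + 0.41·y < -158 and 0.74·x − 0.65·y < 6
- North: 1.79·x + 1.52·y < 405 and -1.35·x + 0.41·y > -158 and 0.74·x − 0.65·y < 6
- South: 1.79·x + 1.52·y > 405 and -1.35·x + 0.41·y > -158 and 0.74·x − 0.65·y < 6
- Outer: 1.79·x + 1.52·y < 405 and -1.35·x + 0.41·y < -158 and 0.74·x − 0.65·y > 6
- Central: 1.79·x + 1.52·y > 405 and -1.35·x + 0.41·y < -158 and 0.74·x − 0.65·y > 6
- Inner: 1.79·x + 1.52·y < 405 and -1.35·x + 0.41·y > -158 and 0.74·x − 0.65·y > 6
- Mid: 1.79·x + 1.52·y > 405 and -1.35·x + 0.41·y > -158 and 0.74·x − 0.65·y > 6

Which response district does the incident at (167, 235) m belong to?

1.79·167 + 1.52·235 = 656.130, which is > 405
-1.35·167 + 0.41·235 = -129.100, which is > -158
0.74·167 − 0.65·235 = -29.170, which is < 6
This sign pattern matches South.

South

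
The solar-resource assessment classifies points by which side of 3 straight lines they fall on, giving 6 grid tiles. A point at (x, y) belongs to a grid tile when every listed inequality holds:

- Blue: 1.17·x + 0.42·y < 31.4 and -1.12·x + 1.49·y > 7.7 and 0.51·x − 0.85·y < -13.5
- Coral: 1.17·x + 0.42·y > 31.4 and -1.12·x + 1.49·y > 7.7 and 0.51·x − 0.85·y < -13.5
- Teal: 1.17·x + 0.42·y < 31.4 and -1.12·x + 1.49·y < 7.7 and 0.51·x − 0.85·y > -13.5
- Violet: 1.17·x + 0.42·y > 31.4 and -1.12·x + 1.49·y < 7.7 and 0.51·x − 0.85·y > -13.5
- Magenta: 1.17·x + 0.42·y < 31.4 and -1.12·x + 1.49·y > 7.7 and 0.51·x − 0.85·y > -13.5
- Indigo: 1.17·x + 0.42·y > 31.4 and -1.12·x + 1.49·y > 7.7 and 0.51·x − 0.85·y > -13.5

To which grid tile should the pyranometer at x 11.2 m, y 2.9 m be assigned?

Teal

1.17·11.2 + 0.42·2.9 = 14.322, which is < 31.4
-1.12·11.2 + 1.49·2.9 = -8.223, which is < 7.7
0.51·11.2 − 0.85·2.9 = 3.247, which is > -13.5
This sign pattern matches Teal.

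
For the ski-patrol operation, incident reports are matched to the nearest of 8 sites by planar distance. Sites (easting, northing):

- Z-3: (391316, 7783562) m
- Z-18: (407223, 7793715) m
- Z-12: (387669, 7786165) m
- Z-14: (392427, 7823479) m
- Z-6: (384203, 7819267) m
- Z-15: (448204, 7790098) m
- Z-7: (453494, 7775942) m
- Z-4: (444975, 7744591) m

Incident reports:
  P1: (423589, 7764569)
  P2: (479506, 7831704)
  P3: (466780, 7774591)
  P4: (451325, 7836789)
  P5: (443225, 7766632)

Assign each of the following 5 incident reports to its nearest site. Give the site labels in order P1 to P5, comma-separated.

P1 → Z-4 (d²=856481480.00)
P2 → Z-15 (d²=2710874440.00)
P3 → Z-7 (d²=178342997.00)
P4 → Z-15 (d²=2189790122.00)
P5 → Z-7 (d²=192128461.00)

Z-4, Z-15, Z-7, Z-15, Z-7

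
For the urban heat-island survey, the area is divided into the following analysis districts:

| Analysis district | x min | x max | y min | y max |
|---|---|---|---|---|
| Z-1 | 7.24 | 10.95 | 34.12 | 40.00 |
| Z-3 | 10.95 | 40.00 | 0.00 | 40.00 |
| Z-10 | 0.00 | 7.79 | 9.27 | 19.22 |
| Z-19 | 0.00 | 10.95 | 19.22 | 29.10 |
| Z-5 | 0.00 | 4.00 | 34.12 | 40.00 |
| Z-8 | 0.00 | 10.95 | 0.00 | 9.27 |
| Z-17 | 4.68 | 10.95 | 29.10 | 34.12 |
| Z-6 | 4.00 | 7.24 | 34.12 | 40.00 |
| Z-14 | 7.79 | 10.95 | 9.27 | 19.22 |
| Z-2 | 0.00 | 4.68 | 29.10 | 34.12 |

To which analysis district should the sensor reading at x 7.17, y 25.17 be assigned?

Z-19

The point has x = 7.17 and y = 25.17.
Only Z-19 satisfies 0.00 ≤ x ≤ 10.95 and 19.22 ≤ y ≤ 29.10.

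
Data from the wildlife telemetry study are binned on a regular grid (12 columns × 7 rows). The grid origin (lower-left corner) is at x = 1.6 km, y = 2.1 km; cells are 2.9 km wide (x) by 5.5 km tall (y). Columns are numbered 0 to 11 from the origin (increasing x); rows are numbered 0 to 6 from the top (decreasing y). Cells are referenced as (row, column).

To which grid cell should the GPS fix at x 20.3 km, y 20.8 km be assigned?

Column index: ⌊(20.3 − 1.6) / 2.9⌋ = ⌊6.448⌋ = 6
Row offset from origin: ⌊(20.8 − 2.1) / 5.5⌋ = ⌊3.400⌋ = 3 → row 3 (counted from top)

(3, 6)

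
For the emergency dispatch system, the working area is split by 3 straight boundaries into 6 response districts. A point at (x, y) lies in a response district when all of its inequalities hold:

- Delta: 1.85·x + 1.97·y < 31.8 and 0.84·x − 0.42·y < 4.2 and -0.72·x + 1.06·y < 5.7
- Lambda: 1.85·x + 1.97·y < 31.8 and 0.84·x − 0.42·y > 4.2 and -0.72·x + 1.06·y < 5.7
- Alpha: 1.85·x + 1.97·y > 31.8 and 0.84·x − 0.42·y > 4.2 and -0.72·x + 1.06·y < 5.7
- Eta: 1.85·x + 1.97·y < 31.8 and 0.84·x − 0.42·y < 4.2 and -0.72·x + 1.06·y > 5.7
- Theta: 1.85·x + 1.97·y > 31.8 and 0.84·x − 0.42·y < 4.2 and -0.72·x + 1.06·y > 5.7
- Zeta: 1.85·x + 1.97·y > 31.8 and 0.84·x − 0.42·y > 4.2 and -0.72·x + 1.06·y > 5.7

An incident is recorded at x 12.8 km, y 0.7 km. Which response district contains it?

1.85·12.8 + 1.97·0.7 = 25.059, which is < 31.8
0.84·12.8 − 0.42·0.7 = 10.458, which is > 4.2
-0.72·12.8 + 1.06·0.7 = -8.474, which is < 5.7
This sign pattern matches Lambda.

Lambda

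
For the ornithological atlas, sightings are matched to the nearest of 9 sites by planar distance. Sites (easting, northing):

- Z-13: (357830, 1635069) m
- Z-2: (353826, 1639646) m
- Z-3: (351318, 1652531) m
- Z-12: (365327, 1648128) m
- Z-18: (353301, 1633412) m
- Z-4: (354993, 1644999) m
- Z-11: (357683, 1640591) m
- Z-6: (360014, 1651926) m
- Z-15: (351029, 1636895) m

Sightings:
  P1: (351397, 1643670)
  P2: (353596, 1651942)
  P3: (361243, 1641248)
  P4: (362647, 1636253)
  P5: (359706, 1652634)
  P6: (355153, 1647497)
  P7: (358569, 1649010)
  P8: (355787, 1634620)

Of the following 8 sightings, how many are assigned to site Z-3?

P1 → Z-4
P2 → Z-3
P3 → Z-11
P4 → Z-13
P5 → Z-6
P6 → Z-4
P7 → Z-6
P8 → Z-13
1 of the 8 goes to Z-3.

1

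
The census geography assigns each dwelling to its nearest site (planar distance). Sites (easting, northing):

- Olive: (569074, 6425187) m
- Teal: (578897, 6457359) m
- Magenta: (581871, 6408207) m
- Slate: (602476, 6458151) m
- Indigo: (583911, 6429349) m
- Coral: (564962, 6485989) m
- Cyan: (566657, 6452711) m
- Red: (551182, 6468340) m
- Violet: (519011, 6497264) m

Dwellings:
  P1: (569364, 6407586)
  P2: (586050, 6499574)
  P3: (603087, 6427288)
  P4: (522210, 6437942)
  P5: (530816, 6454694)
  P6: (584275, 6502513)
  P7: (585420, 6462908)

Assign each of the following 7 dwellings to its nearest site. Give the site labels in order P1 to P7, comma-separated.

P1 → Magenta (d²=156810690.00)
P2 → Coral (d²=629255969.00)
P3 → Indigo (d²=371966697.00)
P4 → Red (d²=1763415188.00)
P5 → Red (d²=600987272.00)
P6 → Coral (d²=646034545.00)
P7 → Teal (d²=73340930.00)

Magenta, Coral, Indigo, Red, Red, Coral, Teal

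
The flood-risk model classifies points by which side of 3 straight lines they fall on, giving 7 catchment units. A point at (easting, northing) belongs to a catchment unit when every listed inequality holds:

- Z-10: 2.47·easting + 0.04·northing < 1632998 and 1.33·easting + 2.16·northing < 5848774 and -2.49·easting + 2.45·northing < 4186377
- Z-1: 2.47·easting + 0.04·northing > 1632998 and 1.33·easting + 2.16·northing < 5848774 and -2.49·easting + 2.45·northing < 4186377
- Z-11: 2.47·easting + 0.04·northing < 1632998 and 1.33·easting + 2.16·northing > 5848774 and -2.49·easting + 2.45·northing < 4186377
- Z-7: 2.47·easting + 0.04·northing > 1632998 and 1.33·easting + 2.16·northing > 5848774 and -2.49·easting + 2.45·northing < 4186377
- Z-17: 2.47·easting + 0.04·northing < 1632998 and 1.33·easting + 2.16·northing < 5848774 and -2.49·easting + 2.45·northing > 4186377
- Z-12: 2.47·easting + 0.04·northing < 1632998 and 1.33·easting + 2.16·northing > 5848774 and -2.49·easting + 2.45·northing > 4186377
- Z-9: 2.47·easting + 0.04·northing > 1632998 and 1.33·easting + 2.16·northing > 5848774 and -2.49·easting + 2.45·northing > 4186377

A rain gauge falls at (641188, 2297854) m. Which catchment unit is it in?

Z-1

2.47·641188 + 0.04·2297854 = 1675648.520, which is > 1632998
1.33·641188 + 2.16·2297854 = 5816144.680, which is < 5848774
-2.49·641188 + 2.45·2297854 = 4033184.180, which is < 4186377
This sign pattern matches Z-1.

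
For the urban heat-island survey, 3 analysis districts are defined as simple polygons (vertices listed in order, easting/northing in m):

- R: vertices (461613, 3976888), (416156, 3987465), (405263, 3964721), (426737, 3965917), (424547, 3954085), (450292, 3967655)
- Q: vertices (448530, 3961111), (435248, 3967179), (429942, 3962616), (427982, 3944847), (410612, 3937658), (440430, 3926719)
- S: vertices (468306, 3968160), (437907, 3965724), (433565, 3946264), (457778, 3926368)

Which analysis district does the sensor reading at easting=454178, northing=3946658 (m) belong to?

Cast a ray rightward from (454178, 3946658). For each polygon, the edges (by vertex number in listed order) whose endpoints lie on opposite sides of northing = 3946658, where each meets that height, and whether that is right or left of the point:
R: no edge straddles that height → 0 crossings.
Q: 3–4 at easting≈428181.8 (left), 6–1 at easting≈445126.0 (left) → 0 crossings.
S: 2–3 at easting≈433652.9 (left), 4–1 at easting≈462889.3 (right) → 1 crossing.
Only S has an odd count, so the point is inside S.

S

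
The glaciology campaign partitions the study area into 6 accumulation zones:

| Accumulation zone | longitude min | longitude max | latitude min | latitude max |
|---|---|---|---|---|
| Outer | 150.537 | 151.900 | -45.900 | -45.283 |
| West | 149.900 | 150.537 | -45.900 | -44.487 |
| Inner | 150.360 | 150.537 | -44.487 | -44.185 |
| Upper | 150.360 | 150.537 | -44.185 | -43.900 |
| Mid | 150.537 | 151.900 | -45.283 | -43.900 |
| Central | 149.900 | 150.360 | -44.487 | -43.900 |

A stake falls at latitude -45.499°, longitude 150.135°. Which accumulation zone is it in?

The point has longitude = 150.135 and latitude = -45.499.
Only West satisfies 149.900 ≤ longitude ≤ 150.537 and -45.900 ≤ latitude ≤ -44.487.

West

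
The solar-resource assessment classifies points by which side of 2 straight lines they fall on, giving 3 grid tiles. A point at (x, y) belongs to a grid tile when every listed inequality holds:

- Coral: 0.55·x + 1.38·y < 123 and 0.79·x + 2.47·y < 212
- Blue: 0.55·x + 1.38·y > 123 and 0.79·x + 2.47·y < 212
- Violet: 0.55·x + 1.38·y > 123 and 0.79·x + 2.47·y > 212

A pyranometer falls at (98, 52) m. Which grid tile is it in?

Blue

0.55·98 + 1.38·52 = 125.660, which is > 123
0.79·98 + 2.47·52 = 205.860, which is < 212
This sign pattern matches Blue.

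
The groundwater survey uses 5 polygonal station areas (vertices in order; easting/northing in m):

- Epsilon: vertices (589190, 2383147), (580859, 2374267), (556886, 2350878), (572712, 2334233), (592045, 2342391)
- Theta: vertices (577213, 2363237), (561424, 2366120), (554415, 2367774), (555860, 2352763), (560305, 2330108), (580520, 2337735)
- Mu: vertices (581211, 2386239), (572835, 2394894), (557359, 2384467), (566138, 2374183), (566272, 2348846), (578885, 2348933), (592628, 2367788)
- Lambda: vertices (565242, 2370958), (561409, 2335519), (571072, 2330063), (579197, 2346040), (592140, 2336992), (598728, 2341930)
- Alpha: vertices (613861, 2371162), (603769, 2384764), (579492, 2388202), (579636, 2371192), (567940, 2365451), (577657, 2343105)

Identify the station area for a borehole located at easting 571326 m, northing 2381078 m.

Cast a ray rightward from (571326, 2381078). For each polygon, the edges (by vertex number in listed order) whose endpoints lie on opposite sides of northing = 2381078, where each meets that height, and whether that is right or left of the point:
Epsilon: 1–2 at easting≈587248.9 (right), 5–1 at easting≈589334.9 (right) → 2 crossings.
Theta: no edge straddles that height → 0 crossings.
Mu: 3–4 at easting≈560252.0 (left), 7–1 at easting≈584404.5 (right) → 1 crossing.
Lambda: no edge straddles that height → 0 crossings.
Alpha: 1–2 at easting≈606503.8 (right), 3–4 at easting≈579552.3 (right) → 2 crossings.
Only Mu has an odd count, so the point is inside Mu.

Mu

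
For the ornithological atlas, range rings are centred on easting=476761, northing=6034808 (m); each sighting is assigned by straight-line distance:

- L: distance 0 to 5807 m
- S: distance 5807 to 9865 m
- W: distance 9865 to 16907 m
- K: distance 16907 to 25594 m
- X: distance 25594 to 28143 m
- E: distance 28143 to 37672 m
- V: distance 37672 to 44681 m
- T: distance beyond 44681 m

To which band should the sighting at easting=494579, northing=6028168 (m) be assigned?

K

Distance = √((494579−476761)² + (6028168−6034808)²) = √(317481124.000 + 44089600.000) = 19015.013 m.
16907 ≤ 19015.013 < 25594 → K.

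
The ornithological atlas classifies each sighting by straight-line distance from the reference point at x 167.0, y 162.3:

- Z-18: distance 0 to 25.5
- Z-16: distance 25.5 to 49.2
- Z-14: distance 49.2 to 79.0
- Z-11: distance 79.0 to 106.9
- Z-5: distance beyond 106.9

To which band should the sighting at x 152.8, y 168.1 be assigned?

Z-18

Distance = √((152.8−167.0)² + (168.1−162.3)²) = √(201.640 + 33.640) = 15.339.
0 ≤ 15.339 < 25.5 → Z-18.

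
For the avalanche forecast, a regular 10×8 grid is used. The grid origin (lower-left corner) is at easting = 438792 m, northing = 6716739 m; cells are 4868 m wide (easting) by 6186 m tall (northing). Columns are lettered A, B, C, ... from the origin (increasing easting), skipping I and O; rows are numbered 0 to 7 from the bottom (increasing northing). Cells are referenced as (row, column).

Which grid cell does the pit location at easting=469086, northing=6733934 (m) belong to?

Column index: ⌊(469086 − 438792) / 4868⌋ = ⌊6.223⌋ = 6 → column G
Row offset from origin: ⌊(6733934 − 6716739) / 6186⌋ = ⌊2.780⌋ = 2 → row 2

(2, G)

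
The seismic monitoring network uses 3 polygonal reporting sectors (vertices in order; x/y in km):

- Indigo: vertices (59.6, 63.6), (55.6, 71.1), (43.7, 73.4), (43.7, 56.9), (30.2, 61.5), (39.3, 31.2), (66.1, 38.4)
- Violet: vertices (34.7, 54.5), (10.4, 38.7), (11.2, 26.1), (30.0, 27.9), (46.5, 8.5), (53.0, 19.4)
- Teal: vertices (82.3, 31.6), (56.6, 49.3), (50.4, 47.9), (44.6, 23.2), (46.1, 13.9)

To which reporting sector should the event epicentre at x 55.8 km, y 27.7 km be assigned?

Teal

Cast a ray rightward from (55.8, 27.7). For each polygon, the edges (by vertex number in listed order) whose endpoints lie on opposite sides of y = 27.7, where each meets that height, and whether that is right or left of the point:
Indigo: no edge straddles that height → 0 crossings.
Violet: 2–3 at x≈11.10 (left), 3–4 at x≈27.91 (left), 4–5 at x≈30.17 (left), 6–1 at x≈48.67 (left) → 0 crossings.
Teal: 3–4 at x≈45.66 (left), 5–1 at x≈74.32 (right) → 1 crossing.
Only Teal has an odd count, so the point is inside Teal.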